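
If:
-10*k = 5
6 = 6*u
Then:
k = -1/2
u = 1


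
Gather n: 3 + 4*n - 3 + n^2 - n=n^2 + 3*n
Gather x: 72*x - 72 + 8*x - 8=80*x - 80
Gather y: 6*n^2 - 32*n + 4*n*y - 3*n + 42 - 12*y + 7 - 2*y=6*n^2 - 35*n + y*(4*n - 14) + 49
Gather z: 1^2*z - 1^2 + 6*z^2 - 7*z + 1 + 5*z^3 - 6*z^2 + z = 5*z^3 - 5*z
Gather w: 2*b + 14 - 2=2*b + 12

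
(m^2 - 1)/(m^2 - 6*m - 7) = (m - 1)/(m - 7)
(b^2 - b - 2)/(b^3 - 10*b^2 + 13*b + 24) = (b - 2)/(b^2 - 11*b + 24)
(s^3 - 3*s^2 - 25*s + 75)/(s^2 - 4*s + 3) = (s^2 - 25)/(s - 1)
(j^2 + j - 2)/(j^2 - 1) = (j + 2)/(j + 1)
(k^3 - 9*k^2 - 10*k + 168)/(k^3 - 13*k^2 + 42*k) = (k + 4)/k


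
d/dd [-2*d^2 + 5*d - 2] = 5 - 4*d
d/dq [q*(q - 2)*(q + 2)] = 3*q^2 - 4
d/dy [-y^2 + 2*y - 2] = 2 - 2*y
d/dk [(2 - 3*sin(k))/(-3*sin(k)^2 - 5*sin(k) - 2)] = (-9*sin(k)^2 + 12*sin(k) + 16)*cos(k)/((sin(k) + 1)^2*(3*sin(k) + 2)^2)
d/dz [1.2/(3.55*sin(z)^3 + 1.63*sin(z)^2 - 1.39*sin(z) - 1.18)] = (-12.78*sin(z)^2 - 3.912*sin(z) + 1.668)*cos(z)/(3.55*sin(z)^3 + 1.63*sin(z)^2 - 1.39*sin(z) - 1.18)^2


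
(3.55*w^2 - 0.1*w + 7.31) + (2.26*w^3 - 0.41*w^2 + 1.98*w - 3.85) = 2.26*w^3 + 3.14*w^2 + 1.88*w + 3.46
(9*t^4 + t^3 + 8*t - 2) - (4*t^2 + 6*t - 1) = 9*t^4 + t^3 - 4*t^2 + 2*t - 1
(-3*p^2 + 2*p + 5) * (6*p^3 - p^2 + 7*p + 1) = -18*p^5 + 15*p^4 + 7*p^3 + 6*p^2 + 37*p + 5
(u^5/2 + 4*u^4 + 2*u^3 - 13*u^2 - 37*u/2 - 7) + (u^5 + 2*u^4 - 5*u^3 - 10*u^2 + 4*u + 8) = 3*u^5/2 + 6*u^4 - 3*u^3 - 23*u^2 - 29*u/2 + 1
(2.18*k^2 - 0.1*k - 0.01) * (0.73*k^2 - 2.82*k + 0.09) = 1.5914*k^4 - 6.2206*k^3 + 0.4709*k^2 + 0.0192*k - 0.0009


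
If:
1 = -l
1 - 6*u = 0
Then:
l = -1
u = 1/6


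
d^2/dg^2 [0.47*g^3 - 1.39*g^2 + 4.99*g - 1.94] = 2.82*g - 2.78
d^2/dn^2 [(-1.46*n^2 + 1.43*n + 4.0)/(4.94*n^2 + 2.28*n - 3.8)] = (5.6843418860808e-14*n^4 + 102.68284*n^3 + 421.24368*n^2 + 431.38056*n + 174.37744)/(120.553784*n^6 + 166.920624*n^5 - 201.160752*n^4 - 244.948608*n^3 + 154.73904*n^2 + 98.7696*n - 54.872)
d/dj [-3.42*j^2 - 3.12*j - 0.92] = -6.84*j - 3.12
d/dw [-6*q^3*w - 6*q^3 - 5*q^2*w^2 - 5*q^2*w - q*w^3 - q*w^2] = q*(-6*q^2 - 10*q*w - 5*q - 3*w^2 - 2*w)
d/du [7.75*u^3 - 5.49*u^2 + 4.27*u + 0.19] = 23.25*u^2 - 10.98*u + 4.27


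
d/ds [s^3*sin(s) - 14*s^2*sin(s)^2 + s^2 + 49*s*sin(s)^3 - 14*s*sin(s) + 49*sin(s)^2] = s^3*cos(s) + 3*s^2*sin(s) - 14*s^2*sin(2*s) + 147*s*sin(s)^2*cos(s) - 28*s*sin(s)^2 - 14*s*cos(s) + 2*s + 49*sin(s)^3 - 14*sin(s) + 49*sin(2*s)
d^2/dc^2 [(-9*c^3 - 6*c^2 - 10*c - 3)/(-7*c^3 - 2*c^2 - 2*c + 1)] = 4*(84*c^6 + 546*c^5 + 714*c^4 + 280*c^3 + 282*c^2 + 93*c + 22)/(343*c^9 + 294*c^8 + 378*c^7 + 29*c^6 + 24*c^5 - 72*c^4 + 5*c^3 - 6*c^2 + 6*c - 1)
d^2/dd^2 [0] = 0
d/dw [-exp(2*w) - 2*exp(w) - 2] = -2*(exp(w) + 1)*exp(w)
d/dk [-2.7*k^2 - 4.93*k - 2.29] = -5.4*k - 4.93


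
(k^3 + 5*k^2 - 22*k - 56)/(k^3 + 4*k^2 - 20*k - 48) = (k + 7)/(k + 6)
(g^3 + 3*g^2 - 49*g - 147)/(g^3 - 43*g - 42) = (g^2 + 10*g + 21)/(g^2 + 7*g + 6)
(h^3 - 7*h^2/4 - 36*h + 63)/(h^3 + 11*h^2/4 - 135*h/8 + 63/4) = 2*(h - 6)/(2*h - 3)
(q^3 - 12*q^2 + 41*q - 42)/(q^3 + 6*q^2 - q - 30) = (q^2 - 10*q + 21)/(q^2 + 8*q + 15)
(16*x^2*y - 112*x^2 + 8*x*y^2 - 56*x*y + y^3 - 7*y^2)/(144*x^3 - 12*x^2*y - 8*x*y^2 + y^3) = (4*x*y - 28*x + y^2 - 7*y)/(36*x^2 - 12*x*y + y^2)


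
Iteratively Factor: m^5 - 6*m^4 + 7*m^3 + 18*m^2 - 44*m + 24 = (m + 2)*(m^4 - 8*m^3 + 23*m^2 - 28*m + 12) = (m - 2)*(m + 2)*(m^3 - 6*m^2 + 11*m - 6) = (m - 2)^2*(m + 2)*(m^2 - 4*m + 3) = (m - 2)^2*(m - 1)*(m + 2)*(m - 3)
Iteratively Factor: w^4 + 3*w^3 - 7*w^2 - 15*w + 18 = (w - 2)*(w^3 + 5*w^2 + 3*w - 9) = (w - 2)*(w - 1)*(w^2 + 6*w + 9) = (w - 2)*(w - 1)*(w + 3)*(w + 3)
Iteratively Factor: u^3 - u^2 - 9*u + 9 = (u + 3)*(u^2 - 4*u + 3) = (u - 1)*(u + 3)*(u - 3)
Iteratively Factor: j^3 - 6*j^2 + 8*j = (j)*(j^2 - 6*j + 8) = j*(j - 4)*(j - 2)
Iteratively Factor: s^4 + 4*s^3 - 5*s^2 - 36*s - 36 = (s + 2)*(s^3 + 2*s^2 - 9*s - 18) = (s + 2)^2*(s^2 - 9) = (s + 2)^2*(s + 3)*(s - 3)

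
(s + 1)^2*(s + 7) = s^3 + 9*s^2 + 15*s + 7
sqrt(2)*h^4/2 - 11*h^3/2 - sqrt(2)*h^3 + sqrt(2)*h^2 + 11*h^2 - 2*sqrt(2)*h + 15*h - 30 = (h - 2)*(h - 5*sqrt(2))*(h - 3*sqrt(2)/2)*(sqrt(2)*h/2 + 1)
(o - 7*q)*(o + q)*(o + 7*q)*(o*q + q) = o^4*q + o^3*q^2 + o^3*q - 49*o^2*q^3 + o^2*q^2 - 49*o*q^4 - 49*o*q^3 - 49*q^4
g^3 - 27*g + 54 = (g - 3)^2*(g + 6)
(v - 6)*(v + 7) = v^2 + v - 42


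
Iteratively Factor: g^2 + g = (g)*(g + 1)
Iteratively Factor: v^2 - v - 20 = (v - 5)*(v + 4)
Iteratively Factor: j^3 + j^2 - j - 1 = (j + 1)*(j^2 - 1) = (j - 1)*(j + 1)*(j + 1)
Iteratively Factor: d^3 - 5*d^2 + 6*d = (d)*(d^2 - 5*d + 6) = d*(d - 3)*(d - 2)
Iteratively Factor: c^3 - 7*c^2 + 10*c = (c - 5)*(c^2 - 2*c) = (c - 5)*(c - 2)*(c)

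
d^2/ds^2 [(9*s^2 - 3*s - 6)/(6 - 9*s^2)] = 18*s*(s^2 + 2)/(27*s^6 - 54*s^4 + 36*s^2 - 8)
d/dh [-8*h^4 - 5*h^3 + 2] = h^2*(-32*h - 15)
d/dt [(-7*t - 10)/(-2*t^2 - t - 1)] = (14*t^2 + 7*t - (4*t + 1)*(7*t + 10) + 7)/(2*t^2 + t + 1)^2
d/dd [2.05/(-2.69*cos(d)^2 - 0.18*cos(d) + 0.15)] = -(11.029*cos(d) + 0.369)*sin(d)/(2.69*cos(d)^2 + 0.18*cos(d) - 0.15)^2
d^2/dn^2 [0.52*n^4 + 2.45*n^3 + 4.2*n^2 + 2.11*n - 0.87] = 6.24*n^2 + 14.7*n + 8.4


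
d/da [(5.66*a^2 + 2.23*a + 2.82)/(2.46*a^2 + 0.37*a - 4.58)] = (-3.3916*a^2 - 65.72*a - 11.2568)/(6.0516*a^4 + 1.8204*a^3 - 22.3967*a^2 - 3.3892*a + 20.9764)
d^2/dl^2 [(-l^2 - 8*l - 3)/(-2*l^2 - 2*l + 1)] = 14*(4*l^3 + 6*l^2 + 12*l + 5)/(8*l^6 + 24*l^5 + 12*l^4 - 16*l^3 - 6*l^2 + 6*l - 1)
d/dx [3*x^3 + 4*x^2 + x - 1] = 9*x^2 + 8*x + 1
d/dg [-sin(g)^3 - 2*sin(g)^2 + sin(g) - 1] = (-3*sin(g)^2 - 4*sin(g) + 1)*cos(g)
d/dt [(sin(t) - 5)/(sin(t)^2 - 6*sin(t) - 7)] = (10*sin(t) + cos(t)^2 - 38)*cos(t)/((sin(t) - 7)^2*(sin(t) + 1)^2)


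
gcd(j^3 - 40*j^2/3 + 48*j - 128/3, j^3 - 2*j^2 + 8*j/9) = j - 4/3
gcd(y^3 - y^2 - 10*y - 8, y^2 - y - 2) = y + 1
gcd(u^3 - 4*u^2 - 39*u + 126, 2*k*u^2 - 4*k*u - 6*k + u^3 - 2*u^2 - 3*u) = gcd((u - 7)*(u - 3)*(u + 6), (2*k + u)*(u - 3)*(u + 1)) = u - 3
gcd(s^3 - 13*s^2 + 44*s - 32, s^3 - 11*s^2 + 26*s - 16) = s^2 - 9*s + 8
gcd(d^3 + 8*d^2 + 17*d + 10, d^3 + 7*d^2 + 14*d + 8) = d^2 + 3*d + 2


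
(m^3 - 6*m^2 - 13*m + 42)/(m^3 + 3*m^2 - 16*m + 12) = (m^2 - 4*m - 21)/(m^2 + 5*m - 6)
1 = 1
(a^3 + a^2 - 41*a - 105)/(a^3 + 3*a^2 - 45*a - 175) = (a + 3)/(a + 5)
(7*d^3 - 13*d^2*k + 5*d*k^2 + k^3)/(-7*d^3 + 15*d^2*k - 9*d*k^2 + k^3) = (-7*d - k)/(7*d - k)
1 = 1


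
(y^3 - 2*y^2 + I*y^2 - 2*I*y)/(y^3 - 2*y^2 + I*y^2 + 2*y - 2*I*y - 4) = y*(y + I)/(y^2 + I*y + 2)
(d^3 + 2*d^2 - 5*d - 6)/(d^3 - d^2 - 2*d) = (d + 3)/d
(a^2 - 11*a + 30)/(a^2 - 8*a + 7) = (a^2 - 11*a + 30)/(a^2 - 8*a + 7)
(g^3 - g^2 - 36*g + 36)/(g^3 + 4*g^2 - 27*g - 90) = (g^2 - 7*g + 6)/(g^2 - 2*g - 15)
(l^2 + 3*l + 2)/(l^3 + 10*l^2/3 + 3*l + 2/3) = 3/(3*l + 1)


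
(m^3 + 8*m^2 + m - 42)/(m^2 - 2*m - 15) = (m^2 + 5*m - 14)/(m - 5)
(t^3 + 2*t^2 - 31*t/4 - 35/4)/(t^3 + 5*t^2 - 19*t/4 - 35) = (t + 1)/(t + 4)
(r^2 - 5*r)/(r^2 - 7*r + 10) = r/(r - 2)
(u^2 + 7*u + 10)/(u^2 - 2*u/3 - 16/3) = 3*(u + 5)/(3*u - 8)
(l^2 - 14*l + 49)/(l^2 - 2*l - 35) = (l - 7)/(l + 5)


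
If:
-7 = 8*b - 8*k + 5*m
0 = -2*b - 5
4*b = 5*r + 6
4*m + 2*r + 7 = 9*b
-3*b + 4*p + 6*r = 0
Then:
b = -5/2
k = -335/64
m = -231/40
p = 117/40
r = -16/5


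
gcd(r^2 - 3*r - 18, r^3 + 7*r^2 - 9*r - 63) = r + 3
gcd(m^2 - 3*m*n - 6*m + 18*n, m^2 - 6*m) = m - 6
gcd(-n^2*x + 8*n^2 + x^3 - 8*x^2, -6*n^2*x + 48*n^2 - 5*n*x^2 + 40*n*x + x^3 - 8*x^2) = n*x - 8*n + x^2 - 8*x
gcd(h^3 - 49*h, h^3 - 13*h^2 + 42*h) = h^2 - 7*h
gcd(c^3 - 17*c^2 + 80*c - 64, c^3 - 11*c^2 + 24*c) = c - 8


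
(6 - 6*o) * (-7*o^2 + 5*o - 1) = 42*o^3 - 72*o^2 + 36*o - 6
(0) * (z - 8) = 0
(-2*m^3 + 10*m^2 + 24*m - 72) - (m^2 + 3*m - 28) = -2*m^3 + 9*m^2 + 21*m - 44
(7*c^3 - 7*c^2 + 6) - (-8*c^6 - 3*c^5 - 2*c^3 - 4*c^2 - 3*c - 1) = 8*c^6 + 3*c^5 + 9*c^3 - 3*c^2 + 3*c + 7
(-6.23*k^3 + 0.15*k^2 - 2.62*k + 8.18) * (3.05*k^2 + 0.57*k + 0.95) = -19.0015*k^5 - 3.0936*k^4 - 13.824*k^3 + 23.5981*k^2 + 2.1736*k + 7.771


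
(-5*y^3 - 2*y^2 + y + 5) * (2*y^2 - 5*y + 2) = -10*y^5 + 21*y^4 + 2*y^3 + y^2 - 23*y + 10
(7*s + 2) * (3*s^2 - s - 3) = 21*s^3 - s^2 - 23*s - 6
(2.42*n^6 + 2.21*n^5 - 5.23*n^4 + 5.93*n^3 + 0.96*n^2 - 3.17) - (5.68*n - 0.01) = 2.42*n^6 + 2.21*n^5 - 5.23*n^4 + 5.93*n^3 + 0.96*n^2 - 5.68*n - 3.16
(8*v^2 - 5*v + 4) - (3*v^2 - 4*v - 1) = 5*v^2 - v + 5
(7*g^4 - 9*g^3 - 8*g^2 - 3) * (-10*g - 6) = -70*g^5 + 48*g^4 + 134*g^3 + 48*g^2 + 30*g + 18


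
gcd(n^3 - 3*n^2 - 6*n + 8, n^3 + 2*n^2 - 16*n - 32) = n^2 - 2*n - 8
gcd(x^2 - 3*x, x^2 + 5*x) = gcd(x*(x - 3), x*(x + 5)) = x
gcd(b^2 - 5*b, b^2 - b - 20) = b - 5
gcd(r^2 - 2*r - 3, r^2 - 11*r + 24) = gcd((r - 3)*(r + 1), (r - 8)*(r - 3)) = r - 3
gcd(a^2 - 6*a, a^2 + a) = a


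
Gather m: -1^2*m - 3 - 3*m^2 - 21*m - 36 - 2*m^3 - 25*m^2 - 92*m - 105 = -2*m^3 - 28*m^2 - 114*m - 144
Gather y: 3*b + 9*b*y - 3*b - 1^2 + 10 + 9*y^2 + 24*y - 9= 9*y^2 + y*(9*b + 24)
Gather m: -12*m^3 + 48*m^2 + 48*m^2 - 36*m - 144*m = -12*m^3 + 96*m^2 - 180*m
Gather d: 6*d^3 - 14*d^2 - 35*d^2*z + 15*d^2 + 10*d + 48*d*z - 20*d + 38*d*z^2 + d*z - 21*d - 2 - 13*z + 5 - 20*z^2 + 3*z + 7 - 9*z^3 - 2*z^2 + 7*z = 6*d^3 + d^2*(1 - 35*z) + d*(38*z^2 + 49*z - 31) - 9*z^3 - 22*z^2 - 3*z + 10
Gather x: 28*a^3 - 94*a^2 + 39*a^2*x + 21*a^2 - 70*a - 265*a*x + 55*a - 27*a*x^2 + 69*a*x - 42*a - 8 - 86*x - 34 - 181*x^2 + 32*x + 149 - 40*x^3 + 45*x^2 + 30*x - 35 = 28*a^3 - 73*a^2 - 57*a - 40*x^3 + x^2*(-27*a - 136) + x*(39*a^2 - 196*a - 24) + 72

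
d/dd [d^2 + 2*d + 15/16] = 2*d + 2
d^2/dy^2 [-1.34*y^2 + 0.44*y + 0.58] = -2.68000000000000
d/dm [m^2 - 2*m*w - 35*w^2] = 2*m - 2*w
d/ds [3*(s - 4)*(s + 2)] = 6*s - 6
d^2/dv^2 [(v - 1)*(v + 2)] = 2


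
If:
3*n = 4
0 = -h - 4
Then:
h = -4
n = 4/3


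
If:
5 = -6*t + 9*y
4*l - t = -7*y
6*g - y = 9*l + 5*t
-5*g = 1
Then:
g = -1/5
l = 234/155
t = -1259/465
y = -581/465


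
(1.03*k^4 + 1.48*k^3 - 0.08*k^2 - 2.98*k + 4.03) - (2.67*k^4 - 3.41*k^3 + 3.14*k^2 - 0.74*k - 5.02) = -1.64*k^4 + 4.89*k^3 - 3.22*k^2 - 2.24*k + 9.05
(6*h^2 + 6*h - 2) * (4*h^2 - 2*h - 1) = 24*h^4 + 12*h^3 - 26*h^2 - 2*h + 2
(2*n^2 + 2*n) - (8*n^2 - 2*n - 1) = -6*n^2 + 4*n + 1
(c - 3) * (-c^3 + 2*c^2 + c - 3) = -c^4 + 5*c^3 - 5*c^2 - 6*c + 9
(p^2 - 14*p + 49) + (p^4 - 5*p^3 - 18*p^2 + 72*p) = p^4 - 5*p^3 - 17*p^2 + 58*p + 49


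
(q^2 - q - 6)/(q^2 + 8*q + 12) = (q - 3)/(q + 6)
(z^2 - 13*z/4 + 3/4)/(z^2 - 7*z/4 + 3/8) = 2*(z - 3)/(2*z - 3)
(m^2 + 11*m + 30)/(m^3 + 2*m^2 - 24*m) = (m + 5)/(m*(m - 4))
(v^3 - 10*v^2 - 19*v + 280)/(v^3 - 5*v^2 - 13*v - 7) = (v^2 - 3*v - 40)/(v^2 + 2*v + 1)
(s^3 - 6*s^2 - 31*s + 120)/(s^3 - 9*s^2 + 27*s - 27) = (s^2 - 3*s - 40)/(s^2 - 6*s + 9)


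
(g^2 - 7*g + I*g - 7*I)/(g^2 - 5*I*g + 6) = (g - 7)/(g - 6*I)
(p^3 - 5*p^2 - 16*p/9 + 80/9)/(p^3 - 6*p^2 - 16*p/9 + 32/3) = (p - 5)/(p - 6)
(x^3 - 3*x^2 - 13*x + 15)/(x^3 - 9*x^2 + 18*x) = (x^3 - 3*x^2 - 13*x + 15)/(x*(x^2 - 9*x + 18))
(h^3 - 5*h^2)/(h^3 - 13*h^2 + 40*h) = h/(h - 8)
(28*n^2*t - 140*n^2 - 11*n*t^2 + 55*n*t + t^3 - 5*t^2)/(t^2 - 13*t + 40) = (28*n^2 - 11*n*t + t^2)/(t - 8)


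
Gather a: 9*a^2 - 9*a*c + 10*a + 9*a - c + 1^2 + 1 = 9*a^2 + a*(19 - 9*c) - c + 2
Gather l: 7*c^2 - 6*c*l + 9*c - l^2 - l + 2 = 7*c^2 + 9*c - l^2 + l*(-6*c - 1) + 2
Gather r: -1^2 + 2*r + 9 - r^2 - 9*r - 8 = -r^2 - 7*r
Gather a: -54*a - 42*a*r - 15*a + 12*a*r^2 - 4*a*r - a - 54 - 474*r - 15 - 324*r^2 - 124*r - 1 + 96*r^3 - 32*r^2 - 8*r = a*(12*r^2 - 46*r - 70) + 96*r^3 - 356*r^2 - 606*r - 70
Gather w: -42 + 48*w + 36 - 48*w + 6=0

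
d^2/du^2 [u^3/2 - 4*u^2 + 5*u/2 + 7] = 3*u - 8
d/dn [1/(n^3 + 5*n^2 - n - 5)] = (-3*n^2 - 10*n + 1)/(n^3 + 5*n^2 - n - 5)^2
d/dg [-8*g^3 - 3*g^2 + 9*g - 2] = -24*g^2 - 6*g + 9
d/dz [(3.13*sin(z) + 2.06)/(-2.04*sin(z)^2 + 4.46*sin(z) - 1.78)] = (6.3852*sin(z)^2 + 8.4048*sin(z) - 14.759)*cos(z)/(4.1616*sin(z)^4 - 18.1968*sin(z)^3 + 27.154*sin(z)^2 - 15.8776*sin(z) + 3.1684)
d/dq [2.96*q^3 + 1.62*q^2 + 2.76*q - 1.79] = 8.88*q^2 + 3.24*q + 2.76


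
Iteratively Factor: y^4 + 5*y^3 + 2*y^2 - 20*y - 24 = (y - 2)*(y^3 + 7*y^2 + 16*y + 12) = (y - 2)*(y + 3)*(y^2 + 4*y + 4) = (y - 2)*(y + 2)*(y + 3)*(y + 2)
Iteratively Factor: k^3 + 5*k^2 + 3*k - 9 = (k + 3)*(k^2 + 2*k - 3) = (k - 1)*(k + 3)*(k + 3)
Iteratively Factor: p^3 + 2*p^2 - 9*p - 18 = (p + 2)*(p^2 - 9) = (p + 2)*(p + 3)*(p - 3)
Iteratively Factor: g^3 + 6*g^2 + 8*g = (g + 4)*(g^2 + 2*g) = g*(g + 4)*(g + 2)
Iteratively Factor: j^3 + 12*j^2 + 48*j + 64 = (j + 4)*(j^2 + 8*j + 16) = (j + 4)^2*(j + 4)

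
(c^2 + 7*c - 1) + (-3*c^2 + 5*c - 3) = -2*c^2 + 12*c - 4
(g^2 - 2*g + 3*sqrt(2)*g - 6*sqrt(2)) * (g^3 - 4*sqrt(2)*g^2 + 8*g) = g^5 - 2*g^4 - sqrt(2)*g^4 - 16*g^3 + 2*sqrt(2)*g^3 + 32*g^2 + 24*sqrt(2)*g^2 - 48*sqrt(2)*g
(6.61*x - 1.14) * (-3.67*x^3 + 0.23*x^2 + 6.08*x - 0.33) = -24.2587*x^4 + 5.7041*x^3 + 39.9266*x^2 - 9.1125*x + 0.3762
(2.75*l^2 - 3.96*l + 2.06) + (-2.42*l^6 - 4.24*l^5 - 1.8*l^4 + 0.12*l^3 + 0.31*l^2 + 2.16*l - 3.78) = -2.42*l^6 - 4.24*l^5 - 1.8*l^4 + 0.12*l^3 + 3.06*l^2 - 1.8*l - 1.72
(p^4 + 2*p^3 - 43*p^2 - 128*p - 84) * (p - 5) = p^5 - 3*p^4 - 53*p^3 + 87*p^2 + 556*p + 420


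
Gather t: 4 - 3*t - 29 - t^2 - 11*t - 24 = -t^2 - 14*t - 49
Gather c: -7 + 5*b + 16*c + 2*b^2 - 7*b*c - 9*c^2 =2*b^2 + 5*b - 9*c^2 + c*(16 - 7*b) - 7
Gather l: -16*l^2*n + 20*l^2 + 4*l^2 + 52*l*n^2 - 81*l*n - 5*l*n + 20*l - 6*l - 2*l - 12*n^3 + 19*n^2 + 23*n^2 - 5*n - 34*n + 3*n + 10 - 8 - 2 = l^2*(24 - 16*n) + l*(52*n^2 - 86*n + 12) - 12*n^3 + 42*n^2 - 36*n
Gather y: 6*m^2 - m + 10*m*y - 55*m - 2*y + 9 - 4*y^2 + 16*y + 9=6*m^2 - 56*m - 4*y^2 + y*(10*m + 14) + 18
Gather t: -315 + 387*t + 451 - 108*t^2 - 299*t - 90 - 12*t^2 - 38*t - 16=-120*t^2 + 50*t + 30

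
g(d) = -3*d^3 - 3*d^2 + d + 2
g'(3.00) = -98.00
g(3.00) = -103.00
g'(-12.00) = -1223.00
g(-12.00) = 4742.00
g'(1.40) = -25.04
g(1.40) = -10.71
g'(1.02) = -14.48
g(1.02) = -3.28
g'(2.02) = -47.84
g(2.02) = -32.95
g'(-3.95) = -115.72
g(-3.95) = 136.13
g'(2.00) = -47.00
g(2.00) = -32.00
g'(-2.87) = -55.91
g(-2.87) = 45.34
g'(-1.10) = -3.29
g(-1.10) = 1.26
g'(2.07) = -49.98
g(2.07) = -35.39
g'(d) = -9*d^2 - 6*d + 1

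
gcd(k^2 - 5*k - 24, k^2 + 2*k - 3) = k + 3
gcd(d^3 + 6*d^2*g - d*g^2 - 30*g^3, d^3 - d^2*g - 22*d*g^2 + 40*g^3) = d^2 + 3*d*g - 10*g^2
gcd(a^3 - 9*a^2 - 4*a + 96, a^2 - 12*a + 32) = a^2 - 12*a + 32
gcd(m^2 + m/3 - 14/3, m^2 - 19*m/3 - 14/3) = 1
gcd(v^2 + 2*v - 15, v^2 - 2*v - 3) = v - 3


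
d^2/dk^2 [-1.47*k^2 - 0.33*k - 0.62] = -2.94000000000000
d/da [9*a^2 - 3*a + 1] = 18*a - 3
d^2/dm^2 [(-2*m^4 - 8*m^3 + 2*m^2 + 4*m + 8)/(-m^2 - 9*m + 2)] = 4*(m^6 + 27*m^5 + 237*m^4 + 195*m^3 - 210*m^2 - 72*m - 372)/(m^6 + 27*m^5 + 237*m^4 + 621*m^3 - 474*m^2 + 108*m - 8)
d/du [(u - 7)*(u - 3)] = 2*u - 10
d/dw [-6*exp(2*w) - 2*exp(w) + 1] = (-12*exp(w) - 2)*exp(w)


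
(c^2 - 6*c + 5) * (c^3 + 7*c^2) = c^5 + c^4 - 37*c^3 + 35*c^2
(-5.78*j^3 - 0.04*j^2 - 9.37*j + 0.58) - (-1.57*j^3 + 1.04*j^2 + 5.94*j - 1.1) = -4.21*j^3 - 1.08*j^2 - 15.31*j + 1.68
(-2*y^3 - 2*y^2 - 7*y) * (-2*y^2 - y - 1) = 4*y^5 + 6*y^4 + 18*y^3 + 9*y^2 + 7*y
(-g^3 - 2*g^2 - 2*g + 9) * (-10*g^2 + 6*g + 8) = 10*g^5 + 14*g^4 - 118*g^2 + 38*g + 72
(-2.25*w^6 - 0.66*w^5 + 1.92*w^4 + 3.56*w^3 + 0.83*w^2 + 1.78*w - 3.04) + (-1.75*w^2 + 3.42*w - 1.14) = -2.25*w^6 - 0.66*w^5 + 1.92*w^4 + 3.56*w^3 - 0.92*w^2 + 5.2*w - 4.18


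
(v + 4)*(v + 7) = v^2 + 11*v + 28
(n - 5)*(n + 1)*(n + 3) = n^3 - n^2 - 17*n - 15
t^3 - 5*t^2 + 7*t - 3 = (t - 3)*(t - 1)^2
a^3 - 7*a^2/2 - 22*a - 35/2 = (a - 7)*(a + 1)*(a + 5/2)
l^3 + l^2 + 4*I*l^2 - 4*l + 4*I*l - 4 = (l + 1)*(l + 2*I)^2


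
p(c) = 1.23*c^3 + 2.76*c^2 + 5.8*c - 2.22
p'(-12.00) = 470.92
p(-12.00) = -1799.82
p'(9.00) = 354.37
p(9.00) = 1170.21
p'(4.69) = 112.85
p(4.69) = 212.58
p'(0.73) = 11.80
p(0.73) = 3.96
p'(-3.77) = 37.44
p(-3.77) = -50.77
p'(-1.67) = 6.87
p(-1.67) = -9.94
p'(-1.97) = 9.25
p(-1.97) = -12.34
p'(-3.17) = 25.38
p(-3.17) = -32.05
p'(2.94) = 53.92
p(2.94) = 69.95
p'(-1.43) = 5.45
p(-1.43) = -8.47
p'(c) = 3.69*c^2 + 5.52*c + 5.8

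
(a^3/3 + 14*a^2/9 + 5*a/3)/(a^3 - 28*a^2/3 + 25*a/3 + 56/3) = a*(3*a^2 + 14*a + 15)/(3*(3*a^3 - 28*a^2 + 25*a + 56))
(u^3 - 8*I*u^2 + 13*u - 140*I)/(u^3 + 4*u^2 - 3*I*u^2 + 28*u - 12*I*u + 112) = (u - 5*I)/(u + 4)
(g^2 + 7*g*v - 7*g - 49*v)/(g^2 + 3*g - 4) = (g^2 + 7*g*v - 7*g - 49*v)/(g^2 + 3*g - 4)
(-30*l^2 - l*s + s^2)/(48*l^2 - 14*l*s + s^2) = (5*l + s)/(-8*l + s)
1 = 1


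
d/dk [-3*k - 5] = -3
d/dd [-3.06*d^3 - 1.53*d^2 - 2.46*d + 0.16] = -9.18*d^2 - 3.06*d - 2.46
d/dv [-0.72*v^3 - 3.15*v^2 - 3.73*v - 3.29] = -2.16*v^2 - 6.3*v - 3.73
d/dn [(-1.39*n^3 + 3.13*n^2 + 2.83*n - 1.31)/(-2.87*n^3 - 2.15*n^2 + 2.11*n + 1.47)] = (1.77635683940025e-15*n^5 + 11.9716*n^4 + 10.3784*n^3 - 4.7202*n^2 + 3.5692*n + 6.9242)/(8.2369*n^6 + 12.341*n^5 - 7.4889*n^4 - 17.5108*n^3 - 1.8689*n^2 + 6.2034*n + 2.1609)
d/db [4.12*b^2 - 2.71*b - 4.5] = 8.24*b - 2.71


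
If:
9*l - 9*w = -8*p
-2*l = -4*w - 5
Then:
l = 2*w + 5/2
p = -9*w/8 - 45/16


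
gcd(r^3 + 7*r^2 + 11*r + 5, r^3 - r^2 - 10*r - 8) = r + 1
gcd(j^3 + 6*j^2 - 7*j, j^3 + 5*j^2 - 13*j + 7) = j^2 + 6*j - 7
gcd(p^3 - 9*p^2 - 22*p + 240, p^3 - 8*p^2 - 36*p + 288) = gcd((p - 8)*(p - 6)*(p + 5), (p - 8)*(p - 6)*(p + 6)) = p^2 - 14*p + 48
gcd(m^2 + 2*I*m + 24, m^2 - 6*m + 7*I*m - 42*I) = 1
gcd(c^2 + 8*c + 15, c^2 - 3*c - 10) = 1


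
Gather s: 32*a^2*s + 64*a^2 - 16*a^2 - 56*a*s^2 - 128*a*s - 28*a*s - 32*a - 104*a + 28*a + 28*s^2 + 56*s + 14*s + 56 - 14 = 48*a^2 - 108*a + s^2*(28 - 56*a) + s*(32*a^2 - 156*a + 70) + 42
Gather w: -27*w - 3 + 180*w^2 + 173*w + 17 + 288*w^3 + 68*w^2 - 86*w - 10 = 288*w^3 + 248*w^2 + 60*w + 4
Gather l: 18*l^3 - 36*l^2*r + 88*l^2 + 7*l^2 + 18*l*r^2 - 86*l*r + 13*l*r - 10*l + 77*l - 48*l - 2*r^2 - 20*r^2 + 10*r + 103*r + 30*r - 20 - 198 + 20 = 18*l^3 + l^2*(95 - 36*r) + l*(18*r^2 - 73*r + 19) - 22*r^2 + 143*r - 198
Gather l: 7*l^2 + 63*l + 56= 7*l^2 + 63*l + 56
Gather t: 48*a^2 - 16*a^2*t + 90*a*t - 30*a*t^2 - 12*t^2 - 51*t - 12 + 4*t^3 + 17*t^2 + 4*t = 48*a^2 + 4*t^3 + t^2*(5 - 30*a) + t*(-16*a^2 + 90*a - 47) - 12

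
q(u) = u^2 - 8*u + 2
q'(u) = 2*u - 8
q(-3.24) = 38.42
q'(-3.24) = -14.48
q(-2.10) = 23.21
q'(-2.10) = -12.20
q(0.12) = 1.05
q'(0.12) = -7.76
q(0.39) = -0.97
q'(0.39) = -7.22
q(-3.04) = 35.56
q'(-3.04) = -14.08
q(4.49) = -13.76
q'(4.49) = 0.98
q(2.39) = -11.41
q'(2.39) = -3.22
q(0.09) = 1.29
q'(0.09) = -7.82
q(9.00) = 11.00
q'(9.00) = 10.00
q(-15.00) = 347.00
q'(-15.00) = -38.00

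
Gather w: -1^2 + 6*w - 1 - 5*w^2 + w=-5*w^2 + 7*w - 2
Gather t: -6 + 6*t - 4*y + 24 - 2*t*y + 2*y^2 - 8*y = t*(6 - 2*y) + 2*y^2 - 12*y + 18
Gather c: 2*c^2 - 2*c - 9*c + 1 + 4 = 2*c^2 - 11*c + 5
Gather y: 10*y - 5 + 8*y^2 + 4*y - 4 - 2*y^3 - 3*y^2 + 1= -2*y^3 + 5*y^2 + 14*y - 8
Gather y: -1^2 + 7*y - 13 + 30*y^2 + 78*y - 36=30*y^2 + 85*y - 50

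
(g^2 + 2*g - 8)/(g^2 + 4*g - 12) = (g + 4)/(g + 6)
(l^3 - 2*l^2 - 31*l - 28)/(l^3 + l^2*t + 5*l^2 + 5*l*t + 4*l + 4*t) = (l - 7)/(l + t)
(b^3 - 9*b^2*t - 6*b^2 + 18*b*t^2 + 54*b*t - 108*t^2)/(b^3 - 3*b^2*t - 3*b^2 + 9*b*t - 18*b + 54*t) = (b - 6*t)/(b + 3)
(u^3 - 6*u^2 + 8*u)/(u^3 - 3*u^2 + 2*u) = (u - 4)/(u - 1)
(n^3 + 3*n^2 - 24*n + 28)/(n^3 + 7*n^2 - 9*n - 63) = (n^2 - 4*n + 4)/(n^2 - 9)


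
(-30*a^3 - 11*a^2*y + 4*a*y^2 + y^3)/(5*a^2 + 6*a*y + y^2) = (-6*a^2 - a*y + y^2)/(a + y)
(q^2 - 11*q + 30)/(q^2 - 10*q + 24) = (q - 5)/(q - 4)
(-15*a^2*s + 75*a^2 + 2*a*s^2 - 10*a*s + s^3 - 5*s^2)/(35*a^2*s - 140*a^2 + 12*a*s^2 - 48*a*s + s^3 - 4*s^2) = (-3*a*s + 15*a + s^2 - 5*s)/(7*a*s - 28*a + s^2 - 4*s)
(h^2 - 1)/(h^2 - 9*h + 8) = (h + 1)/(h - 8)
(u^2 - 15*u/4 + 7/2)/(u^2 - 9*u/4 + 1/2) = (4*u - 7)/(4*u - 1)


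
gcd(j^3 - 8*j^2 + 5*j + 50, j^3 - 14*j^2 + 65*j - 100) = j^2 - 10*j + 25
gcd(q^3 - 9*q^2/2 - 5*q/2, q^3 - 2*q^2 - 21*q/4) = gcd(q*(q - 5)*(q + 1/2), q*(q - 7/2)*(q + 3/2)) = q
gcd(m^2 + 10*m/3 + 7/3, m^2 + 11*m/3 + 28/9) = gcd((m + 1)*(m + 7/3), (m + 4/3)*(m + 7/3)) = m + 7/3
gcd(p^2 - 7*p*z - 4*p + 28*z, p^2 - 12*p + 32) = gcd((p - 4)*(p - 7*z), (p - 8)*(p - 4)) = p - 4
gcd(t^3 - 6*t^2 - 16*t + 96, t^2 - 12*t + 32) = t - 4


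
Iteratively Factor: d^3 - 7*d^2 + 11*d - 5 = (d - 1)*(d^2 - 6*d + 5) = (d - 1)^2*(d - 5)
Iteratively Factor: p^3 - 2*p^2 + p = (p - 1)*(p^2 - p) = (p - 1)^2*(p)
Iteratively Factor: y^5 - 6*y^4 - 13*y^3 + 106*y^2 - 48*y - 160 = (y + 1)*(y^4 - 7*y^3 - 6*y^2 + 112*y - 160) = (y - 5)*(y + 1)*(y^3 - 2*y^2 - 16*y + 32) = (y - 5)*(y - 2)*(y + 1)*(y^2 - 16) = (y - 5)*(y - 4)*(y - 2)*(y + 1)*(y + 4)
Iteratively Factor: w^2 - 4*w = (w)*(w - 4)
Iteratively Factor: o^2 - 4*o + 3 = (o - 3)*(o - 1)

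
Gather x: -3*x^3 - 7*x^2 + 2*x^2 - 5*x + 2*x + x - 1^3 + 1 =-3*x^3 - 5*x^2 - 2*x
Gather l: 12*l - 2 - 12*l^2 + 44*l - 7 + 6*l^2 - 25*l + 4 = -6*l^2 + 31*l - 5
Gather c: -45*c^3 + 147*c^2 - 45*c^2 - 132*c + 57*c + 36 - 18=-45*c^3 + 102*c^2 - 75*c + 18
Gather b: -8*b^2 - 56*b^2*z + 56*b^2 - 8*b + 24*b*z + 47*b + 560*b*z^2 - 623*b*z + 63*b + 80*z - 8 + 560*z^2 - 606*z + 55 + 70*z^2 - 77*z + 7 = b^2*(48 - 56*z) + b*(560*z^2 - 599*z + 102) + 630*z^2 - 603*z + 54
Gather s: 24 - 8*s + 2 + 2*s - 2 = 24 - 6*s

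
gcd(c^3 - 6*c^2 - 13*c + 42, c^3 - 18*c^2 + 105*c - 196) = c - 7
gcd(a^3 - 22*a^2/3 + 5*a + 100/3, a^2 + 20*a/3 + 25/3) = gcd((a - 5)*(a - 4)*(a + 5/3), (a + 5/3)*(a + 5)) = a + 5/3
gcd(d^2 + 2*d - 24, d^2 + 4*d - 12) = d + 6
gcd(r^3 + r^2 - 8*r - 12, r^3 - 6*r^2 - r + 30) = r^2 - r - 6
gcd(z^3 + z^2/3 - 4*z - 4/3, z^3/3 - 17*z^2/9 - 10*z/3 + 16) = 1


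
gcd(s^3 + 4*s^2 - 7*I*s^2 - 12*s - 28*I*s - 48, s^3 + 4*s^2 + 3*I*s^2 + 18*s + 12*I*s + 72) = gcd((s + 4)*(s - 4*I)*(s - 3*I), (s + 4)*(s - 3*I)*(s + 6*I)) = s^2 + s*(4 - 3*I) - 12*I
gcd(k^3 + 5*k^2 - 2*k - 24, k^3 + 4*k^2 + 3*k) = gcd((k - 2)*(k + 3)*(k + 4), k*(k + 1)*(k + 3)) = k + 3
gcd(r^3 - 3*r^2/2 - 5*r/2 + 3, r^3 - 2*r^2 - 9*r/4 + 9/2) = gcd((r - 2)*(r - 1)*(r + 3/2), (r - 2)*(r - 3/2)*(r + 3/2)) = r^2 - r/2 - 3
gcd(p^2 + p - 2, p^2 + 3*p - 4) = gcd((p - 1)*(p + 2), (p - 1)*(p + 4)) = p - 1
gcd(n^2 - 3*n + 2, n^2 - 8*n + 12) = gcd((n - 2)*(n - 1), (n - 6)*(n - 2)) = n - 2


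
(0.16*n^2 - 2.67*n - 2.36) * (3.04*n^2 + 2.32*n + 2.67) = 0.4864*n^4 - 7.7456*n^3 - 12.9416*n^2 - 12.6041*n - 6.3012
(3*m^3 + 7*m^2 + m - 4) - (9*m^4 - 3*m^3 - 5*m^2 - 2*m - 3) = -9*m^4 + 6*m^3 + 12*m^2 + 3*m - 1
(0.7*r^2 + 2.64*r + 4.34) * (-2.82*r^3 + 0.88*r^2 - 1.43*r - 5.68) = -1.974*r^5 - 6.8288*r^4 - 10.9166*r^3 - 3.932*r^2 - 21.2014*r - 24.6512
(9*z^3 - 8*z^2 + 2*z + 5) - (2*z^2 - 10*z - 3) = 9*z^3 - 10*z^2 + 12*z + 8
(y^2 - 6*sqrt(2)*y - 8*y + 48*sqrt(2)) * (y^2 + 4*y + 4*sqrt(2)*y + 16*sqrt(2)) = y^4 - 4*y^3 - 2*sqrt(2)*y^3 - 80*y^2 + 8*sqrt(2)*y^2 + 64*sqrt(2)*y + 192*y + 1536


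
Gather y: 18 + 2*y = 2*y + 18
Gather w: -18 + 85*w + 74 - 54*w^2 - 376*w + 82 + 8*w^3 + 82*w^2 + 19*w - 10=8*w^3 + 28*w^2 - 272*w + 128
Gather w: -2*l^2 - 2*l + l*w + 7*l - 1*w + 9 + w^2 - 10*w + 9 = -2*l^2 + 5*l + w^2 + w*(l - 11) + 18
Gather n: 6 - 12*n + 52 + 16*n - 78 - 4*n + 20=0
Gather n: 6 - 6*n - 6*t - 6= -6*n - 6*t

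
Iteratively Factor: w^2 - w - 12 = (w - 4)*(w + 3)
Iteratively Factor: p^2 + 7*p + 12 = (p + 3)*(p + 4)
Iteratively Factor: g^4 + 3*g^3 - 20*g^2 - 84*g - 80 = (g + 2)*(g^3 + g^2 - 22*g - 40) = (g + 2)*(g + 4)*(g^2 - 3*g - 10) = (g - 5)*(g + 2)*(g + 4)*(g + 2)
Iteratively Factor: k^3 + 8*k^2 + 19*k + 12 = (k + 1)*(k^2 + 7*k + 12) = (k + 1)*(k + 4)*(k + 3)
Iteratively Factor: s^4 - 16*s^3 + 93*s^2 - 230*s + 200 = (s - 2)*(s^3 - 14*s^2 + 65*s - 100) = (s - 5)*(s - 2)*(s^2 - 9*s + 20) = (s - 5)*(s - 4)*(s - 2)*(s - 5)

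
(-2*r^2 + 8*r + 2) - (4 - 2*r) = -2*r^2 + 10*r - 2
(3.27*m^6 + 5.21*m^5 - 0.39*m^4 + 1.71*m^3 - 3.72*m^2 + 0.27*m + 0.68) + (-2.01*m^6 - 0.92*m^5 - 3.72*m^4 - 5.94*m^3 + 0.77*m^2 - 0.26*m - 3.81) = 1.26*m^6 + 4.29*m^5 - 4.11*m^4 - 4.23*m^3 - 2.95*m^2 + 0.01*m - 3.13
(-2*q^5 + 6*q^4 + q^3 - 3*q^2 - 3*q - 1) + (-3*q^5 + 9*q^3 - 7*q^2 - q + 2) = -5*q^5 + 6*q^4 + 10*q^3 - 10*q^2 - 4*q + 1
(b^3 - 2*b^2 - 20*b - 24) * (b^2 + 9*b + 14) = b^5 + 7*b^4 - 24*b^3 - 232*b^2 - 496*b - 336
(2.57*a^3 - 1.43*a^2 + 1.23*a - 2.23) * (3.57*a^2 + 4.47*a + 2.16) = 9.1749*a^5 + 6.3828*a^4 + 3.5502*a^3 - 5.5518*a^2 - 7.3113*a - 4.8168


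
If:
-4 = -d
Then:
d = 4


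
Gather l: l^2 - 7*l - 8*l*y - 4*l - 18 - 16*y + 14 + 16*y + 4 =l^2 + l*(-8*y - 11)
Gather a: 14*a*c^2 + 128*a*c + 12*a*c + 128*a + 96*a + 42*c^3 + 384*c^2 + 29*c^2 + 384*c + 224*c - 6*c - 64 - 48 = a*(14*c^2 + 140*c + 224) + 42*c^3 + 413*c^2 + 602*c - 112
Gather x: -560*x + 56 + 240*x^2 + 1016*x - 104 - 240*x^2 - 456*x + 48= 0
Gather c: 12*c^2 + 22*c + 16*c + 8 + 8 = 12*c^2 + 38*c + 16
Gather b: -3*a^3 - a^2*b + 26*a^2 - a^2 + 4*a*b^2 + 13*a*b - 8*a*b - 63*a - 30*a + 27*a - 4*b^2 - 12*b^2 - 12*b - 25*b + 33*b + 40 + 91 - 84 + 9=-3*a^3 + 25*a^2 - 66*a + b^2*(4*a - 16) + b*(-a^2 + 5*a - 4) + 56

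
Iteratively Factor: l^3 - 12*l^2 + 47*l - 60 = (l - 3)*(l^2 - 9*l + 20) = (l - 4)*(l - 3)*(l - 5)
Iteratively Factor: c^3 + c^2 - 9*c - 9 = (c - 3)*(c^2 + 4*c + 3) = (c - 3)*(c + 1)*(c + 3)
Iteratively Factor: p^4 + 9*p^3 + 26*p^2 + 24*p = (p + 4)*(p^3 + 5*p^2 + 6*p) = (p + 3)*(p + 4)*(p^2 + 2*p) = p*(p + 3)*(p + 4)*(p + 2)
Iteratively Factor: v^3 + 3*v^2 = (v)*(v^2 + 3*v) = v^2*(v + 3)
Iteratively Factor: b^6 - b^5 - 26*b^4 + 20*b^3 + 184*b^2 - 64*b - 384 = (b + 2)*(b^5 - 3*b^4 - 20*b^3 + 60*b^2 + 64*b - 192) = (b - 2)*(b + 2)*(b^4 - b^3 - 22*b^2 + 16*b + 96) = (b - 2)*(b + 2)*(b + 4)*(b^3 - 5*b^2 - 2*b + 24) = (b - 3)*(b - 2)*(b + 2)*(b + 4)*(b^2 - 2*b - 8) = (b - 4)*(b - 3)*(b - 2)*(b + 2)*(b + 4)*(b + 2)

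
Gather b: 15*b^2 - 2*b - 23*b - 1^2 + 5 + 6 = 15*b^2 - 25*b + 10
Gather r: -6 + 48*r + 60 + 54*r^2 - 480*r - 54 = 54*r^2 - 432*r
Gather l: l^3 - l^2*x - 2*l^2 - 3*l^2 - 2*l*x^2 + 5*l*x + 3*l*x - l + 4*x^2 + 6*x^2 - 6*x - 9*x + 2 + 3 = l^3 + l^2*(-x - 5) + l*(-2*x^2 + 8*x - 1) + 10*x^2 - 15*x + 5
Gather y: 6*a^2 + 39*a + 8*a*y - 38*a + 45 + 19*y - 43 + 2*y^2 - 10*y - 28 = 6*a^2 + a + 2*y^2 + y*(8*a + 9) - 26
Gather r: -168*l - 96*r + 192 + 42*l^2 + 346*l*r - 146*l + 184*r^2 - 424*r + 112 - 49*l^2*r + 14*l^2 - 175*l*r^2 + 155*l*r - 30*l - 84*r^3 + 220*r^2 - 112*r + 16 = 56*l^2 - 344*l - 84*r^3 + r^2*(404 - 175*l) + r*(-49*l^2 + 501*l - 632) + 320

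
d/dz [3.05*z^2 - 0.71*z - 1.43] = 6.1*z - 0.71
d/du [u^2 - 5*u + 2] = 2*u - 5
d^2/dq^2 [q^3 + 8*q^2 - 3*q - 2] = 6*q + 16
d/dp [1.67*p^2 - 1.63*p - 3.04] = 3.34*p - 1.63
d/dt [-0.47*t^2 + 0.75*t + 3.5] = 0.75 - 0.94*t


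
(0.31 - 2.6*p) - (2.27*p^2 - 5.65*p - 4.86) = -2.27*p^2 + 3.05*p + 5.17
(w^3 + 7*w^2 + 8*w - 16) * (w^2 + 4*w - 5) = w^5 + 11*w^4 + 31*w^3 - 19*w^2 - 104*w + 80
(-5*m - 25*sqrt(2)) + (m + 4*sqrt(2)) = -4*m - 21*sqrt(2)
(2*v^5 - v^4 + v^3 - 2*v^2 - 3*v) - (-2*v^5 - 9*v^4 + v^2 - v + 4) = 4*v^5 + 8*v^4 + v^3 - 3*v^2 - 2*v - 4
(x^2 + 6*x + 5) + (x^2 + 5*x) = 2*x^2 + 11*x + 5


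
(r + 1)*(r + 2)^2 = r^3 + 5*r^2 + 8*r + 4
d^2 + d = d*(d + 1)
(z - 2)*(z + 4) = z^2 + 2*z - 8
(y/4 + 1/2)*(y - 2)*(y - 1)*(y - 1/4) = y^4/4 - 5*y^3/16 - 15*y^2/16 + 5*y/4 - 1/4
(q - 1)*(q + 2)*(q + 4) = q^3 + 5*q^2 + 2*q - 8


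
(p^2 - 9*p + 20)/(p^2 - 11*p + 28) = (p - 5)/(p - 7)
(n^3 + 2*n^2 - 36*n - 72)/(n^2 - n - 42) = (n^2 - 4*n - 12)/(n - 7)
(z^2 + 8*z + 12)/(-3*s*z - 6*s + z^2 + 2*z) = (z + 6)/(-3*s + z)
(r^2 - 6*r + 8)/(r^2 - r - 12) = (r - 2)/(r + 3)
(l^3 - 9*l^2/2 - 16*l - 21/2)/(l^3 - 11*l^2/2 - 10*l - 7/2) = (2*l + 3)/(2*l + 1)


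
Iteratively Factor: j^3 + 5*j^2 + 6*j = (j + 2)*(j^2 + 3*j) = (j + 2)*(j + 3)*(j)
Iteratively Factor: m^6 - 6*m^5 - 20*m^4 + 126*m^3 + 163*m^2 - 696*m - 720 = (m + 3)*(m^5 - 9*m^4 + 7*m^3 + 105*m^2 - 152*m - 240) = (m - 4)*(m + 3)*(m^4 - 5*m^3 - 13*m^2 + 53*m + 60) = (m - 5)*(m - 4)*(m + 3)*(m^3 - 13*m - 12) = (m - 5)*(m - 4)*(m + 1)*(m + 3)*(m^2 - m - 12) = (m - 5)*(m - 4)*(m + 1)*(m + 3)^2*(m - 4)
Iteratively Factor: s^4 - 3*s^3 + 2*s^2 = (s - 2)*(s^3 - s^2) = s*(s - 2)*(s^2 - s) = s*(s - 2)*(s - 1)*(s)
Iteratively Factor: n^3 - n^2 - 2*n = (n)*(n^2 - n - 2) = n*(n + 1)*(n - 2)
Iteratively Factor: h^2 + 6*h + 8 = (h + 4)*(h + 2)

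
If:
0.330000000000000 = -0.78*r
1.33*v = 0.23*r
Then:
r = -0.42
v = -0.07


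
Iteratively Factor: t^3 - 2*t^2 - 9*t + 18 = (t - 3)*(t^2 + t - 6) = (t - 3)*(t + 3)*(t - 2)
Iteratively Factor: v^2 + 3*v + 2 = (v + 1)*(v + 2)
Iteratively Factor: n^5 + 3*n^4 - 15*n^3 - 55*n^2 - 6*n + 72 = (n - 4)*(n^4 + 7*n^3 + 13*n^2 - 3*n - 18) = (n - 4)*(n + 2)*(n^3 + 5*n^2 + 3*n - 9) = (n - 4)*(n - 1)*(n + 2)*(n^2 + 6*n + 9) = (n - 4)*(n - 1)*(n + 2)*(n + 3)*(n + 3)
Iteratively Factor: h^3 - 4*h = (h + 2)*(h^2 - 2*h) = h*(h + 2)*(h - 2)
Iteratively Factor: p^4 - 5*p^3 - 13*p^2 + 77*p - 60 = (p + 4)*(p^3 - 9*p^2 + 23*p - 15) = (p - 1)*(p + 4)*(p^2 - 8*p + 15) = (p - 3)*(p - 1)*(p + 4)*(p - 5)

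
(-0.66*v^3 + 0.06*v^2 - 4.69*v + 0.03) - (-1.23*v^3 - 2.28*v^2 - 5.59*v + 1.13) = 0.57*v^3 + 2.34*v^2 + 0.899999999999999*v - 1.1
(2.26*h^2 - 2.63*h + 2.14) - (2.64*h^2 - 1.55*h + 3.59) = -0.38*h^2 - 1.08*h - 1.45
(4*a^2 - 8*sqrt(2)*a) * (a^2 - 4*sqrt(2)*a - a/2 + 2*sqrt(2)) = 4*a^4 - 24*sqrt(2)*a^3 - 2*a^3 + 12*sqrt(2)*a^2 + 64*a^2 - 32*a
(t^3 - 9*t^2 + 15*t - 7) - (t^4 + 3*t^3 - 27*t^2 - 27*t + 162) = -t^4 - 2*t^3 + 18*t^2 + 42*t - 169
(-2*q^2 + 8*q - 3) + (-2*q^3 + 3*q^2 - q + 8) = -2*q^3 + q^2 + 7*q + 5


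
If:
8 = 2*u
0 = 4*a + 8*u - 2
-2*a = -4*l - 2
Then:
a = -15/2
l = -17/4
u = 4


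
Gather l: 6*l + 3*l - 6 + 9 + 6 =9*l + 9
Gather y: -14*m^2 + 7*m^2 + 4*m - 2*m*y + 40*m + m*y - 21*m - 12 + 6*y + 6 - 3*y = -7*m^2 + 23*m + y*(3 - m) - 6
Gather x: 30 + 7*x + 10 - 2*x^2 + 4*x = -2*x^2 + 11*x + 40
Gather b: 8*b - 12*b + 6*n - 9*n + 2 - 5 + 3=-4*b - 3*n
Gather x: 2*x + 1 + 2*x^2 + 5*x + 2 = 2*x^2 + 7*x + 3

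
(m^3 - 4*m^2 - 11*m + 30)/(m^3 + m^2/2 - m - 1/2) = 2*(m^3 - 4*m^2 - 11*m + 30)/(2*m^3 + m^2 - 2*m - 1)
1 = 1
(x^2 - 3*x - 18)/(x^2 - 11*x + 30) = (x + 3)/(x - 5)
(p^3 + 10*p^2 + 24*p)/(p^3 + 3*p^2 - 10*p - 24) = p*(p + 6)/(p^2 - p - 6)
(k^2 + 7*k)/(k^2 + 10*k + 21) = k/(k + 3)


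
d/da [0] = 0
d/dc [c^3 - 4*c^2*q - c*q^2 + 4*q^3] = 3*c^2 - 8*c*q - q^2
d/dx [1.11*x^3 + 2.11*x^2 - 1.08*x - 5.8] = 3.33*x^2 + 4.22*x - 1.08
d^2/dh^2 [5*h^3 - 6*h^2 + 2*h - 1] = 30*h - 12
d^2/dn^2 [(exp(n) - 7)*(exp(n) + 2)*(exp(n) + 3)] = (9*exp(2*n) - 8*exp(n) - 29)*exp(n)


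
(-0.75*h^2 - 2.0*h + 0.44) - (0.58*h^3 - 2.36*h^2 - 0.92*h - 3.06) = -0.58*h^3 + 1.61*h^2 - 1.08*h + 3.5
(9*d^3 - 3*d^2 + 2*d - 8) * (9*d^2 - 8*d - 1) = 81*d^5 - 99*d^4 + 33*d^3 - 85*d^2 + 62*d + 8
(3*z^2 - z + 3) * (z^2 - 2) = 3*z^4 - z^3 - 3*z^2 + 2*z - 6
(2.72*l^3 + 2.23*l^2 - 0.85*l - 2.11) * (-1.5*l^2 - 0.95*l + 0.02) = -4.08*l^5 - 5.929*l^4 - 0.7891*l^3 + 4.0171*l^2 + 1.9875*l - 0.0422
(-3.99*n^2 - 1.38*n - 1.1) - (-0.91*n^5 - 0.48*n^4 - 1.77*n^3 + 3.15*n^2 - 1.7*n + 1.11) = 0.91*n^5 + 0.48*n^4 + 1.77*n^3 - 7.14*n^2 + 0.32*n - 2.21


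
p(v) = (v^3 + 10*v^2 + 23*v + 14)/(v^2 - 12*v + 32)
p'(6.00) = -62.75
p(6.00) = -182.00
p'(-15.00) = 0.59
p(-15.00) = -3.33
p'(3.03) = 75.02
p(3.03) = 42.17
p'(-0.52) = 0.39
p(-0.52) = 0.12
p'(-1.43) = 0.00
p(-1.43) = -0.03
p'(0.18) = 1.13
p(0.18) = 0.62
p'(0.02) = 0.91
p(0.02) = 0.46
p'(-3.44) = -0.09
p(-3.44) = 0.15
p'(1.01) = 3.32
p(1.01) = 2.32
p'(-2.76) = -0.11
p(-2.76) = 0.08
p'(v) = (12 - 2*v)*(v^3 + 10*v^2 + 23*v + 14)/(v^2 - 12*v + 32)^2 + (3*v^2 + 20*v + 23)/(v^2 - 12*v + 32) = (v^4 - 24*v^3 - 47*v^2 + 612*v + 904)/(v^4 - 24*v^3 + 208*v^2 - 768*v + 1024)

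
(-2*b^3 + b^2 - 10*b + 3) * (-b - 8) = 2*b^4 + 15*b^3 + 2*b^2 + 77*b - 24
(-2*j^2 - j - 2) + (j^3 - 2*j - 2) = j^3 - 2*j^2 - 3*j - 4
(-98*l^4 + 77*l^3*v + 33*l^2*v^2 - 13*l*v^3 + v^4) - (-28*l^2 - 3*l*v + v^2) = -98*l^4 + 77*l^3*v + 33*l^2*v^2 + 28*l^2 - 13*l*v^3 + 3*l*v + v^4 - v^2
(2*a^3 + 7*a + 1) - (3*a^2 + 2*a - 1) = 2*a^3 - 3*a^2 + 5*a + 2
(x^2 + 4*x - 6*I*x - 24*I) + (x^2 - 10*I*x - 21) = 2*x^2 + 4*x - 16*I*x - 21 - 24*I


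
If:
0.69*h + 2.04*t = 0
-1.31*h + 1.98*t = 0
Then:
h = 0.00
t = 0.00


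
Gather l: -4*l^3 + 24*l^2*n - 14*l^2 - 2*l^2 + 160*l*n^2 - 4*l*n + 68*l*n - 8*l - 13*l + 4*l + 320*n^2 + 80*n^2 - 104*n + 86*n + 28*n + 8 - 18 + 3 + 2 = -4*l^3 + l^2*(24*n - 16) + l*(160*n^2 + 64*n - 17) + 400*n^2 + 10*n - 5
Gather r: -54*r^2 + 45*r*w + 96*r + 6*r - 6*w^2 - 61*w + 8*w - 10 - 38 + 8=-54*r^2 + r*(45*w + 102) - 6*w^2 - 53*w - 40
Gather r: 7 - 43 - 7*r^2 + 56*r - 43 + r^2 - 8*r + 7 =-6*r^2 + 48*r - 72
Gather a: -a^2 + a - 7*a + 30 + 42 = -a^2 - 6*a + 72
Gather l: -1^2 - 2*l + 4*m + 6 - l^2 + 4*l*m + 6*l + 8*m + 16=-l^2 + l*(4*m + 4) + 12*m + 21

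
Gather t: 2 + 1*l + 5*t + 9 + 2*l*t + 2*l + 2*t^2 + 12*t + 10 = 3*l + 2*t^2 + t*(2*l + 17) + 21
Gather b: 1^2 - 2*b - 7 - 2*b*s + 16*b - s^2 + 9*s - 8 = b*(14 - 2*s) - s^2 + 9*s - 14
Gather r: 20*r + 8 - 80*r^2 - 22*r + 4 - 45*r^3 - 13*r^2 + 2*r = -45*r^3 - 93*r^2 + 12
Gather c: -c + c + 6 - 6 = 0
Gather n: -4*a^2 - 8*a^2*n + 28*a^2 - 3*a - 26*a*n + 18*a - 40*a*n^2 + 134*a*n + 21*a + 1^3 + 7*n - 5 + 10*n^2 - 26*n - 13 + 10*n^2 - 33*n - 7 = 24*a^2 + 36*a + n^2*(20 - 40*a) + n*(-8*a^2 + 108*a - 52) - 24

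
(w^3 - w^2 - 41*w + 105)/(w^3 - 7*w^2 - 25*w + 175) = (w^2 + 4*w - 21)/(w^2 - 2*w - 35)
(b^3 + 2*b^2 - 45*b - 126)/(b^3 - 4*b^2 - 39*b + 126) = (b + 3)/(b - 3)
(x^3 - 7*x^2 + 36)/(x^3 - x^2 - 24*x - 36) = (x - 3)/(x + 3)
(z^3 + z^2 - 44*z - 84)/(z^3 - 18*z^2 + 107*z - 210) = (z^2 + 8*z + 12)/(z^2 - 11*z + 30)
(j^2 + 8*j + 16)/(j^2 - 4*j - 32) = (j + 4)/(j - 8)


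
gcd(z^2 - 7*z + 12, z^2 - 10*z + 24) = z - 4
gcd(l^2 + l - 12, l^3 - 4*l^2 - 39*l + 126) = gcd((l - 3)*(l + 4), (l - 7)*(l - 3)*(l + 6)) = l - 3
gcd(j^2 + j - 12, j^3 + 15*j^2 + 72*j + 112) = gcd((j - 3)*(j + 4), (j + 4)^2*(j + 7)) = j + 4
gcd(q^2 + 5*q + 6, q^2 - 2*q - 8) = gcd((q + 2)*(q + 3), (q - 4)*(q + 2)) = q + 2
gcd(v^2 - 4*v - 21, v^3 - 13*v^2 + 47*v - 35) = v - 7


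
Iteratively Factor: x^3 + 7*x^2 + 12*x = (x)*(x^2 + 7*x + 12) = x*(x + 4)*(x + 3)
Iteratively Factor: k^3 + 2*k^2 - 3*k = (k + 3)*(k^2 - k) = k*(k + 3)*(k - 1)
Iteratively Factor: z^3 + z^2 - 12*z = (z)*(z^2 + z - 12) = z*(z + 4)*(z - 3)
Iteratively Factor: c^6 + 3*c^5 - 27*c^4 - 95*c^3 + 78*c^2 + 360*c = (c + 3)*(c^5 - 27*c^3 - 14*c^2 + 120*c) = (c + 3)^2*(c^4 - 3*c^3 - 18*c^2 + 40*c) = (c - 2)*(c + 3)^2*(c^3 - c^2 - 20*c) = (c - 5)*(c - 2)*(c + 3)^2*(c^2 + 4*c) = c*(c - 5)*(c - 2)*(c + 3)^2*(c + 4)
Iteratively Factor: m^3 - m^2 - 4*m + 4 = (m - 1)*(m^2 - 4) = (m - 2)*(m - 1)*(m + 2)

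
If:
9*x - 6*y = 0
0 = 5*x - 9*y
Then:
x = 0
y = 0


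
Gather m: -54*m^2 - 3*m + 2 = -54*m^2 - 3*m + 2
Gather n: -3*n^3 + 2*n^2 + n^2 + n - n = -3*n^3 + 3*n^2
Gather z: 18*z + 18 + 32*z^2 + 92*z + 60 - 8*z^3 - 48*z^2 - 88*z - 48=-8*z^3 - 16*z^2 + 22*z + 30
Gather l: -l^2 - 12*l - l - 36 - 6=-l^2 - 13*l - 42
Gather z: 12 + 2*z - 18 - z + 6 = z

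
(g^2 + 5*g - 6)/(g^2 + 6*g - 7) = (g + 6)/(g + 7)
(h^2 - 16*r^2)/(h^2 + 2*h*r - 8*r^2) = (-h + 4*r)/(-h + 2*r)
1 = 1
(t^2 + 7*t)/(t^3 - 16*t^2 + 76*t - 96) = t*(t + 7)/(t^3 - 16*t^2 + 76*t - 96)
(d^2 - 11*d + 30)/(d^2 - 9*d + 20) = (d - 6)/(d - 4)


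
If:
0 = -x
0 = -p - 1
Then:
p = -1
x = 0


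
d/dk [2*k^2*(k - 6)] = 6*k*(k - 4)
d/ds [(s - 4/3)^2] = 2*s - 8/3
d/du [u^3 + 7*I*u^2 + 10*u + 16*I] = 3*u^2 + 14*I*u + 10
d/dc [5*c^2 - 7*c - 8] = 10*c - 7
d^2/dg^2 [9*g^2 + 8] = 18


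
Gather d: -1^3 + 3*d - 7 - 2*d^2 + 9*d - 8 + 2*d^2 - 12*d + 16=0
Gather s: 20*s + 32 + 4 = 20*s + 36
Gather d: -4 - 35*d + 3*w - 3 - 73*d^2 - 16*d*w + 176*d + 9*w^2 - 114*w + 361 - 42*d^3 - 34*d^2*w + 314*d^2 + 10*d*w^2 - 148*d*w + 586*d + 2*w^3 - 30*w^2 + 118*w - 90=-42*d^3 + d^2*(241 - 34*w) + d*(10*w^2 - 164*w + 727) + 2*w^3 - 21*w^2 + 7*w + 264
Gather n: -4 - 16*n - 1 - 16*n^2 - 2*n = -16*n^2 - 18*n - 5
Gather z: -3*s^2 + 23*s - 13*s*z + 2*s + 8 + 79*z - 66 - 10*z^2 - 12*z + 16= -3*s^2 + 25*s - 10*z^2 + z*(67 - 13*s) - 42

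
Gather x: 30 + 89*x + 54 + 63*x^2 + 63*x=63*x^2 + 152*x + 84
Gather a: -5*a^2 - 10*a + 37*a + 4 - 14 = -5*a^2 + 27*a - 10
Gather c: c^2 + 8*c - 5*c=c^2 + 3*c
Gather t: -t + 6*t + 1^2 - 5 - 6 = 5*t - 10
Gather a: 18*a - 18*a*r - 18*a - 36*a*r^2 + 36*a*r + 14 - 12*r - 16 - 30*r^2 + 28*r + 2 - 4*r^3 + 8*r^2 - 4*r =a*(-36*r^2 + 18*r) - 4*r^3 - 22*r^2 + 12*r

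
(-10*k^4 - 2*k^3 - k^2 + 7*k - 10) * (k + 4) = -10*k^5 - 42*k^4 - 9*k^3 + 3*k^2 + 18*k - 40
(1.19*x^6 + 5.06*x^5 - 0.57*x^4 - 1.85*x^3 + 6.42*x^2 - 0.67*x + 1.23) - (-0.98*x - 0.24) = 1.19*x^6 + 5.06*x^5 - 0.57*x^4 - 1.85*x^3 + 6.42*x^2 + 0.31*x + 1.47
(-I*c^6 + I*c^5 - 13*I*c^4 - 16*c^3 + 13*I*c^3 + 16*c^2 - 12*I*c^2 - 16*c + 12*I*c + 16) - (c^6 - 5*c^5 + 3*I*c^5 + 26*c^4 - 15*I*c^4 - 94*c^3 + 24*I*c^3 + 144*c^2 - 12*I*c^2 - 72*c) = -c^6 - I*c^6 + 5*c^5 - 2*I*c^5 - 26*c^4 + 2*I*c^4 + 78*c^3 - 11*I*c^3 - 128*c^2 + 56*c + 12*I*c + 16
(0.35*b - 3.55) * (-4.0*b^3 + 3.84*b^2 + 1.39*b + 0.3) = -1.4*b^4 + 15.544*b^3 - 13.1455*b^2 - 4.8295*b - 1.065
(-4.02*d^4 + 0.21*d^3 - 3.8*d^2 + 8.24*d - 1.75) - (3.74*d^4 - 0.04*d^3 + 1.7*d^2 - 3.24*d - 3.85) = -7.76*d^4 + 0.25*d^3 - 5.5*d^2 + 11.48*d + 2.1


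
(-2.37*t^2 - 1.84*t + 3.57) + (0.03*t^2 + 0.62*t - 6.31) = -2.34*t^2 - 1.22*t - 2.74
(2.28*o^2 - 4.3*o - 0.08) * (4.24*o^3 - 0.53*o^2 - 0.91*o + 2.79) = 9.6672*o^5 - 19.4404*o^4 - 0.135*o^3 + 10.3166*o^2 - 11.9242*o - 0.2232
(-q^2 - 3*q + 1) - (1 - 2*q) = -q^2 - q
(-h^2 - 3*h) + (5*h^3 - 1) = 5*h^3 - h^2 - 3*h - 1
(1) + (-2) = -1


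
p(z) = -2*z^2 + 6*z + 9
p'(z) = 6 - 4*z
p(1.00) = 13.00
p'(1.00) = 2.00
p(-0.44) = 5.97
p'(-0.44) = 7.76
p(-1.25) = -1.62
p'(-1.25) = 11.00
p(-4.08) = -48.77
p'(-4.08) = 22.32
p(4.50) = -4.50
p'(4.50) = -12.00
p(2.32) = 12.16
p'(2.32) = -3.28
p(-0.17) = 7.92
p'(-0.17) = 6.68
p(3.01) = 8.94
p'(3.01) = -6.04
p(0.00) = 9.00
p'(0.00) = 6.00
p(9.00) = -99.00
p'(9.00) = -30.00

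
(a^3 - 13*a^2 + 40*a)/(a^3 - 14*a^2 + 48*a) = (a - 5)/(a - 6)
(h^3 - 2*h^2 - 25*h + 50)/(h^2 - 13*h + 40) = (h^2 + 3*h - 10)/(h - 8)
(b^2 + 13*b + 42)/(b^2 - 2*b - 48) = (b + 7)/(b - 8)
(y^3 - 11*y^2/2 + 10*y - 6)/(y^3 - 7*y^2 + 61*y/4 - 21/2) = 2*(y - 2)/(2*y - 7)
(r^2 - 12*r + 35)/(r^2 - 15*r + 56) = (r - 5)/(r - 8)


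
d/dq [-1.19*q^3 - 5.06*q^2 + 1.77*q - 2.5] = -3.57*q^2 - 10.12*q + 1.77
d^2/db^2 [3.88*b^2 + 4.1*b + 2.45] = 7.76000000000000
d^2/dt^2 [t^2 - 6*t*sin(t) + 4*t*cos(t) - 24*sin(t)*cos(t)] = 6*t*sin(t) - 4*t*cos(t) - 8*sin(t) + 48*sin(2*t) - 12*cos(t) + 2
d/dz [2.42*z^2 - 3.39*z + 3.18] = 4.84*z - 3.39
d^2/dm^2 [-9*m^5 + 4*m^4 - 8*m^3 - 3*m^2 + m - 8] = -180*m^3 + 48*m^2 - 48*m - 6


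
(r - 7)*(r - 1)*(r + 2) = r^3 - 6*r^2 - 9*r + 14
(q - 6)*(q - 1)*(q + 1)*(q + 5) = q^4 - q^3 - 31*q^2 + q + 30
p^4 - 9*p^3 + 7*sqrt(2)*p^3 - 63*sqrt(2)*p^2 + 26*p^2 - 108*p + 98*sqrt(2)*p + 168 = (p - 7)*(p - 2)*(p + sqrt(2))*(p + 6*sqrt(2))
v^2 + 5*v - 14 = (v - 2)*(v + 7)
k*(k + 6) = k^2 + 6*k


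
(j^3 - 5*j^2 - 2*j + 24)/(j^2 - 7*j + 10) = (j^3 - 5*j^2 - 2*j + 24)/(j^2 - 7*j + 10)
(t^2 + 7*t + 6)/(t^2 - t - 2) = (t + 6)/(t - 2)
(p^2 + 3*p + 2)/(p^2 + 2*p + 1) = (p + 2)/(p + 1)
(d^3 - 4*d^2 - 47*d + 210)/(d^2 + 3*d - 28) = (d^2 - 11*d + 30)/(d - 4)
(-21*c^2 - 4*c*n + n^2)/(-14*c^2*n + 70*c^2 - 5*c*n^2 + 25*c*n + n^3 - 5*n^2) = (3*c + n)/(2*c*n - 10*c + n^2 - 5*n)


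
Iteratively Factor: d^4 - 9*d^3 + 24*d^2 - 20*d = (d - 2)*(d^3 - 7*d^2 + 10*d) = (d - 2)^2*(d^2 - 5*d) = d*(d - 2)^2*(d - 5)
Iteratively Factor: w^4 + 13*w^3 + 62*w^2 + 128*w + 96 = (w + 4)*(w^3 + 9*w^2 + 26*w + 24) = (w + 2)*(w + 4)*(w^2 + 7*w + 12) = (w + 2)*(w + 3)*(w + 4)*(w + 4)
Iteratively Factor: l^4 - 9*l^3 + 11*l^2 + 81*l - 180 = (l - 3)*(l^3 - 6*l^2 - 7*l + 60) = (l - 3)*(l + 3)*(l^2 - 9*l + 20) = (l - 5)*(l - 3)*(l + 3)*(l - 4)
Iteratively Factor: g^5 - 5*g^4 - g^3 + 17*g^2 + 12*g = (g + 1)*(g^4 - 6*g^3 + 5*g^2 + 12*g) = (g + 1)^2*(g^3 - 7*g^2 + 12*g) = (g - 3)*(g + 1)^2*(g^2 - 4*g) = (g - 4)*(g - 3)*(g + 1)^2*(g)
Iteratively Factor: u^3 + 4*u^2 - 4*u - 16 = (u + 2)*(u^2 + 2*u - 8) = (u - 2)*(u + 2)*(u + 4)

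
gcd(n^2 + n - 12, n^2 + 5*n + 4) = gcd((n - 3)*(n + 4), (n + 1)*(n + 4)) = n + 4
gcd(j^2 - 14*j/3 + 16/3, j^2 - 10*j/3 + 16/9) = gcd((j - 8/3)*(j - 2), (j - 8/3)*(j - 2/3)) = j - 8/3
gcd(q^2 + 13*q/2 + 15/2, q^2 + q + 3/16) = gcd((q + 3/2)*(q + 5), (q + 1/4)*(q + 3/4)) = 1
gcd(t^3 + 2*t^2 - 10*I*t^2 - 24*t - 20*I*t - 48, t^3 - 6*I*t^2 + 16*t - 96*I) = t^2 - 10*I*t - 24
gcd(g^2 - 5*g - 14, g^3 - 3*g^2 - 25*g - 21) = g - 7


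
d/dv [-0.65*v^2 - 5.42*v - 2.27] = -1.3*v - 5.42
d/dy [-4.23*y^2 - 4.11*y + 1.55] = -8.46*y - 4.11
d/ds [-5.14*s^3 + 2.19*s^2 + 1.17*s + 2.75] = -15.42*s^2 + 4.38*s + 1.17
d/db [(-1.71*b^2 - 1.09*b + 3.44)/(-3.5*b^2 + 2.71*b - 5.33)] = (-8.4491*b^2 + 42.3086*b - 3.5127)/(12.25*b^4 - 18.97*b^3 + 44.6541*b^2 - 28.8886*b + 28.4089)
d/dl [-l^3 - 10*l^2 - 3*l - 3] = -3*l^2 - 20*l - 3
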